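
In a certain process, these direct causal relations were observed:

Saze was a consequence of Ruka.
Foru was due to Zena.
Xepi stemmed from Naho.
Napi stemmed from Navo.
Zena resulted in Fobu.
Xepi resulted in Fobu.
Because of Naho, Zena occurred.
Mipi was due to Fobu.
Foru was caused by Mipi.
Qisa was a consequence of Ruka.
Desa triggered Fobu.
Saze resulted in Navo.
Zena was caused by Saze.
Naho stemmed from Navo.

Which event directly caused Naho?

Navo

Upstream contributors include Ruka, Saze, but only Navo feeds directly into Naho.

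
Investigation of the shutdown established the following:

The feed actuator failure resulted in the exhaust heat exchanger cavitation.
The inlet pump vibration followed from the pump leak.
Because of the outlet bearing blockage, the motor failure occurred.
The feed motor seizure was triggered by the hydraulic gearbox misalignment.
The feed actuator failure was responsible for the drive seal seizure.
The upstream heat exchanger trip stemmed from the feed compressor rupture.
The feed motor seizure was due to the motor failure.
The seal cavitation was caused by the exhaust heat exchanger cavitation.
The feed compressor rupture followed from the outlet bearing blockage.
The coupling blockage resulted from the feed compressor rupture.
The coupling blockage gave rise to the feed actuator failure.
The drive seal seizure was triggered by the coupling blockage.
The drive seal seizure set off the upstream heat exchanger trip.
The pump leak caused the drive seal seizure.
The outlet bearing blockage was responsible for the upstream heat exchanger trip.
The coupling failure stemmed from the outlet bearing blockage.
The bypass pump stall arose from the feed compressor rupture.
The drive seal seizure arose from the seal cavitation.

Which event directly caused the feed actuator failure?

Upstream contributors include the outlet bearing blockage, the feed compressor rupture, but only the coupling blockage feeds directly into the feed actuator failure.

the coupling blockage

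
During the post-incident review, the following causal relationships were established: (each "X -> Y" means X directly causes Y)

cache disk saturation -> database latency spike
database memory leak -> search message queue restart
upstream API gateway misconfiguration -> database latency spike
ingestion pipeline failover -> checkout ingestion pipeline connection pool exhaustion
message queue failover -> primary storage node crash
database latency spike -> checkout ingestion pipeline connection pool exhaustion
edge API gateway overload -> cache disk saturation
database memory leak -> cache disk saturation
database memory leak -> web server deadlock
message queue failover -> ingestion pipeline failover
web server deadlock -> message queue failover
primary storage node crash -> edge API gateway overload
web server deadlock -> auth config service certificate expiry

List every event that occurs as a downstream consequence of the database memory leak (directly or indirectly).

Direct effects: the web server deadlock, the search message queue restart, the cache disk saturation.
2 steps out: the message queue failover, the auth config service certificate expiry, the database latency spike.
3 steps out: the ingestion pipeline failover, the primary storage node crash, the checkout ingestion pipeline connection pool exhaustion.
4 steps out: the edge API gateway overload.
Not reachable from it: the upstream API gateway misconfiguration.

the auth config service certificate expiry, the cache disk saturation, the checkout ingestion pipeline connection pool exhaustion, the database latency spike, the edge API gateway overload, the ingestion pipeline failover, the message queue failover, the primary storage node crash, the search message queue restart, the web server deadlock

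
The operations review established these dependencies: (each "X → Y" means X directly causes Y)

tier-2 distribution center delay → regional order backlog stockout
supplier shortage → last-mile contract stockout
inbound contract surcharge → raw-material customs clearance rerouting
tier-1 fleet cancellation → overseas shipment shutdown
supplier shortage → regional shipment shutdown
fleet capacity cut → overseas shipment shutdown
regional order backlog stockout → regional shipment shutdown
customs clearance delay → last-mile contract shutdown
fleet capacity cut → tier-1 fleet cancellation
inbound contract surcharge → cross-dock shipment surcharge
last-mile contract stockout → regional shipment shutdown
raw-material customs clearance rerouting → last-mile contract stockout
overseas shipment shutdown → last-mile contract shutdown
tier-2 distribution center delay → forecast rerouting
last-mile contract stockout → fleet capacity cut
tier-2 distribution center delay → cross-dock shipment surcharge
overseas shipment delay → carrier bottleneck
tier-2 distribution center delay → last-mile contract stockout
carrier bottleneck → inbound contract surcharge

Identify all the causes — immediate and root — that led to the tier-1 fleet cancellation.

the carrier bottleneck, the fleet capacity cut, the inbound contract surcharge, the last-mile contract stockout, the overseas shipment delay, the raw-material customs clearance rerouting, the supplier shortage, the tier-2 distribution center delay

Immediate cause of the tier-1 fleet cancellation: the fleet capacity cut.
Further upstream: the overseas shipment delay, the carrier bottleneck, the inbound contract surcharge, the raw-material customs clearance rerouting, the tier-2 distribution center delay, the supplier shortage, the last-mile contract stockout.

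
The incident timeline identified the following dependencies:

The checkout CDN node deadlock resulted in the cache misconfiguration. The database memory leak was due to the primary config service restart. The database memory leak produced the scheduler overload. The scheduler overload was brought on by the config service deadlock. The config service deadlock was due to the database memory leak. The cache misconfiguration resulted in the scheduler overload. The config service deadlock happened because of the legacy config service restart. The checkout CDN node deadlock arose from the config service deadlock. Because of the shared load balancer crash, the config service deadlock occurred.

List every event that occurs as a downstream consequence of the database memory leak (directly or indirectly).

Direct effects: the config service deadlock, the scheduler overload.
2 steps out: the checkout CDN node deadlock.
3 steps out: the cache misconfiguration.
Not reachable from it: the primary config service restart, the legacy config service restart, the shared load balancer crash.

the cache misconfiguration, the checkout CDN node deadlock, the config service deadlock, the scheduler overload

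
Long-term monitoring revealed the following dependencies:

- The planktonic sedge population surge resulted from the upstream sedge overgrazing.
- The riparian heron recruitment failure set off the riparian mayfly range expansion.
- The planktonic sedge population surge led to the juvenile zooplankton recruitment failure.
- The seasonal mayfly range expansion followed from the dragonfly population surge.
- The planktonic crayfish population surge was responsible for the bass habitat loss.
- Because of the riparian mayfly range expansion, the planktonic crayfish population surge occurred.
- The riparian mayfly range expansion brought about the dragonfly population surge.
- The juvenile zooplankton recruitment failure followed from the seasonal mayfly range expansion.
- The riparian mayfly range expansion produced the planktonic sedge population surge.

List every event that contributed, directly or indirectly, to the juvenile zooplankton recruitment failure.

the dragonfly population surge, the planktonic sedge population surge, the riparian heron recruitment failure, the riparian mayfly range expansion, the seasonal mayfly range expansion, the upstream sedge overgrazing

Immediate causes of the juvenile zooplankton recruitment failure: the planktonic sedge population surge, the seasonal mayfly range expansion.
Further upstream: the riparian heron recruitment failure, the riparian mayfly range expansion, the dragonfly population surge, the upstream sedge overgrazing.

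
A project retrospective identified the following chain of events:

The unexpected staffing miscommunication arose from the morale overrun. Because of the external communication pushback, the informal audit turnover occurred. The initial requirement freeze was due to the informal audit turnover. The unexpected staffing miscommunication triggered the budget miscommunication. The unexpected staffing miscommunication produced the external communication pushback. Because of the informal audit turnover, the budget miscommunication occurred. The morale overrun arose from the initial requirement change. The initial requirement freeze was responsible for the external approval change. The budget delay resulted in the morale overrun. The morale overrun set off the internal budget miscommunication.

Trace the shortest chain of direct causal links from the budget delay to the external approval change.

the budget delay → the morale overrun → the unexpected staffing miscommunication → the external communication pushback → the informal audit turnover → the initial requirement freeze → the external approval change

the budget delay → the morale overrun
the morale overrun → the unexpected staffing miscommunication
the unexpected staffing miscommunication → the external communication pushback
the external communication pushback → the informal audit turnover
the informal audit turnover → the initial requirement freeze
the initial requirement freeze → the external approval change
Length: 6 steps.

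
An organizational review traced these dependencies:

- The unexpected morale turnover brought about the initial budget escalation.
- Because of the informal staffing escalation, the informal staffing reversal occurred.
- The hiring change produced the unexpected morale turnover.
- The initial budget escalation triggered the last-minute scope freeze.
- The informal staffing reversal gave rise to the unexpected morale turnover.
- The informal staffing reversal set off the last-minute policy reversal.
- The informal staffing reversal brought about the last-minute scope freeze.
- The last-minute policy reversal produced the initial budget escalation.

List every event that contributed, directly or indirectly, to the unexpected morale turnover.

the hiring change, the informal staffing escalation, the informal staffing reversal

Immediate causes of the unexpected morale turnover: the informal staffing reversal, the hiring change.
Further upstream: the informal staffing escalation.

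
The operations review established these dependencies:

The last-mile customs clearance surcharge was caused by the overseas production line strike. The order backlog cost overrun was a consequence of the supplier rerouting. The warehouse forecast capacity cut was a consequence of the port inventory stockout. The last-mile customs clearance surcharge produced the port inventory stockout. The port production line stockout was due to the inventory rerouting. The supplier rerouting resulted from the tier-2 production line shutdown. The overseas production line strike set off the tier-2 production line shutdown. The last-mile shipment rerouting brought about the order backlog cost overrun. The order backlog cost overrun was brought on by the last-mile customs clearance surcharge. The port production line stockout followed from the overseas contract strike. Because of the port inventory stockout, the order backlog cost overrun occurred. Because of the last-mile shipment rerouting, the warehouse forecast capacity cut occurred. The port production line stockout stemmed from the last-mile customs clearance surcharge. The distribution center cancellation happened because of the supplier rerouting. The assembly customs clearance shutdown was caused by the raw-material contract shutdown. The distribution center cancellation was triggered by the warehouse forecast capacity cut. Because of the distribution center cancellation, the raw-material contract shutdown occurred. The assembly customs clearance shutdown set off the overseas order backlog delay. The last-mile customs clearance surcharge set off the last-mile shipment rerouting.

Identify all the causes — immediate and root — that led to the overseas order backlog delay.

Immediate cause of the overseas order backlog delay: the assembly customs clearance shutdown.
Further upstream: the overseas production line strike, the tier-2 production line shutdown, the supplier rerouting, the last-mile customs clearance surcharge, the last-mile shipment rerouting, the port inventory stockout, the warehouse forecast capacity cut, the distribution center cancellation, the raw-material contract shutdown.

the assembly customs clearance shutdown, the distribution center cancellation, the last-mile customs clearance surcharge, the last-mile shipment rerouting, the overseas production line strike, the port inventory stockout, the raw-material contract shutdown, the supplier rerouting, the tier-2 production line shutdown, the warehouse forecast capacity cut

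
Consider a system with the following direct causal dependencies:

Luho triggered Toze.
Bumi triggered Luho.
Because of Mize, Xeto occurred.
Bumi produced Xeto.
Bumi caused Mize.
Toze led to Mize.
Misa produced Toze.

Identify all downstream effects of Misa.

Mize, Toze, Xeto

Direct effects: Toze.
2 steps out: Mize.
3 steps out: Xeto.
Not reachable from it: Bumi, Luho.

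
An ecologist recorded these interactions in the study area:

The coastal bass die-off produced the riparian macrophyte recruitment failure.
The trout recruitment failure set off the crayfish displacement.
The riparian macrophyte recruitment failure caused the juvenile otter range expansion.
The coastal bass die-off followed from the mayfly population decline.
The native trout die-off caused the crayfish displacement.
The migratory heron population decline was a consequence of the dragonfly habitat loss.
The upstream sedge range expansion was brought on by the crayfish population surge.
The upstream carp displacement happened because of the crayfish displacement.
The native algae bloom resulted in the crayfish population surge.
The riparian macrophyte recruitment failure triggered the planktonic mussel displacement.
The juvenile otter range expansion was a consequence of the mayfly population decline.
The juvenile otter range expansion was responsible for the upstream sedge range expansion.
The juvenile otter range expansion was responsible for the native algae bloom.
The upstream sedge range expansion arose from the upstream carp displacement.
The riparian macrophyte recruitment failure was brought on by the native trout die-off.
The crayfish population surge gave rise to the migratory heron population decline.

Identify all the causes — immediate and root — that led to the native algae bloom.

Immediate cause of the native algae bloom: the juvenile otter range expansion.
Further upstream: the mayfly population decline, the coastal bass die-off, the native trout die-off, the riparian macrophyte recruitment failure.

the coastal bass die-off, the juvenile otter range expansion, the mayfly population decline, the native trout die-off, the riparian macrophyte recruitment failure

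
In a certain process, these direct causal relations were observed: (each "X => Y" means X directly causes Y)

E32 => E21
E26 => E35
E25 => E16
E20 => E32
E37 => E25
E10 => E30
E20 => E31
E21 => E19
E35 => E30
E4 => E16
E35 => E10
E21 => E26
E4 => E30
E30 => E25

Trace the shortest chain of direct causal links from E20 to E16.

E20 → E32
E32 → E21
E21 → E26
E26 → E35
E35 → E30
E30 → E25
E25 → E16
Length: 7 steps.

E20 → E32 → E21 → E26 → E35 → E30 → E25 → E16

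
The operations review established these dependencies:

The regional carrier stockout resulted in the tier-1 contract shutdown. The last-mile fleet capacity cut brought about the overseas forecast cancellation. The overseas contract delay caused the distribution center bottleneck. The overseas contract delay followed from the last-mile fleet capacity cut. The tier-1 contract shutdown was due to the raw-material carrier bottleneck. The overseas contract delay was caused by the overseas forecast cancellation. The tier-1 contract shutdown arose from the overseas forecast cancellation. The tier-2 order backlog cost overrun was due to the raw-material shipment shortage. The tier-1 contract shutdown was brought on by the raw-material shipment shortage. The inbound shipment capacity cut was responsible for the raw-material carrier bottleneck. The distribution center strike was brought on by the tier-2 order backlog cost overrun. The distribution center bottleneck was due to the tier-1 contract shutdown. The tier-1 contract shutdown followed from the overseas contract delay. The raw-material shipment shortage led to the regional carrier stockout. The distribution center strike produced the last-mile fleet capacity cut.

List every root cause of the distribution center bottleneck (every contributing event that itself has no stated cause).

Tracing upstream from the distribution center bottleneck: the distribution center bottleneck ← the tier-1 contract shutdown ← the raw-material shipment shortage.
A separate upstream branch: the distribution center bottleneck ← the tier-1 contract shutdown ← the raw-material carrier bottleneck ← the inbound shipment capacity cut.
Each of those chain origins has no stated cause.

the inbound shipment capacity cut, the raw-material shipment shortage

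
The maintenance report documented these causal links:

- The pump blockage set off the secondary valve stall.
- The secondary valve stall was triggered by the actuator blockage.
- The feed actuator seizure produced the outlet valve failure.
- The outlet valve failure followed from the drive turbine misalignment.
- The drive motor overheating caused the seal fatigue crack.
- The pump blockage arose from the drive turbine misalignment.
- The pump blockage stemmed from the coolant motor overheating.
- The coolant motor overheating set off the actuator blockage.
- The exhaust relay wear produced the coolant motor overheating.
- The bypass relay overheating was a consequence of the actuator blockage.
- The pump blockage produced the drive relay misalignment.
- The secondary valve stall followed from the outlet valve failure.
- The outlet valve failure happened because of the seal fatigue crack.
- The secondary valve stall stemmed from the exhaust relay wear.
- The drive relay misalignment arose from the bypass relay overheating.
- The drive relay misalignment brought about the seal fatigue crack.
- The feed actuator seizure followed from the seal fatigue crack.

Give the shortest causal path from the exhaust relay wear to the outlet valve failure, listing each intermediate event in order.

the exhaust relay wear → the coolant motor overheating
the coolant motor overheating → the pump blockage
the pump blockage → the drive relay misalignment
the drive relay misalignment → the seal fatigue crack
the seal fatigue crack → the outlet valve failure
Length: 5 steps.

the exhaust relay wear → the coolant motor overheating → the pump blockage → the drive relay misalignment → the seal fatigue crack → the outlet valve failure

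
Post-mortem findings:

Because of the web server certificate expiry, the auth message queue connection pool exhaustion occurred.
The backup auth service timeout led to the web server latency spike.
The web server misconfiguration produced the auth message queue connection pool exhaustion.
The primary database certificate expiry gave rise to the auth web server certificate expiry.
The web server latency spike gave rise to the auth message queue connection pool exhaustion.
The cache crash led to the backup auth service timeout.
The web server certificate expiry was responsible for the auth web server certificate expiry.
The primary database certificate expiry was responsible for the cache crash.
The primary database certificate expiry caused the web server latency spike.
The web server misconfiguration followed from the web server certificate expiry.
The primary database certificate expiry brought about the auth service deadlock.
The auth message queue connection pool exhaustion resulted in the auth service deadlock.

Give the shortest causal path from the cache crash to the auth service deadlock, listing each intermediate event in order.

the cache crash → the backup auth service timeout
the backup auth service timeout → the web server latency spike
the web server latency spike → the auth message queue connection pool exhaustion
the auth message queue connection pool exhaustion → the auth service deadlock
Length: 4 steps.

the cache crash → the backup auth service timeout → the web server latency spike → the auth message queue connection pool exhaustion → the auth service deadlock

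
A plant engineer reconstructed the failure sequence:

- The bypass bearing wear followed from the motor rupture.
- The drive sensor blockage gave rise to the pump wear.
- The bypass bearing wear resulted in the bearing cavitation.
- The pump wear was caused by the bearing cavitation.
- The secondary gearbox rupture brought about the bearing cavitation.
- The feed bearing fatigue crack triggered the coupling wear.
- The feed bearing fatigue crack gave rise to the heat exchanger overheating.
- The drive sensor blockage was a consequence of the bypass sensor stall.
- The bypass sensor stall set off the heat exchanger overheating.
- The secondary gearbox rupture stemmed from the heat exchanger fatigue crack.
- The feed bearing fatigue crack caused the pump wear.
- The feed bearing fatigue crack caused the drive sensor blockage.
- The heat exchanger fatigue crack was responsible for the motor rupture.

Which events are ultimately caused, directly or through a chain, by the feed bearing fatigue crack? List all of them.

Direct effects: the coupling wear, the heat exchanger overheating, the drive sensor blockage, the pump wear.
Not reachable from it: the bypass sensor stall, the heat exchanger fatigue crack, the secondary gearbox rupture, the motor rupture, the bypass bearing wear, the bearing cavitation.

the coupling wear, the drive sensor blockage, the heat exchanger overheating, the pump wear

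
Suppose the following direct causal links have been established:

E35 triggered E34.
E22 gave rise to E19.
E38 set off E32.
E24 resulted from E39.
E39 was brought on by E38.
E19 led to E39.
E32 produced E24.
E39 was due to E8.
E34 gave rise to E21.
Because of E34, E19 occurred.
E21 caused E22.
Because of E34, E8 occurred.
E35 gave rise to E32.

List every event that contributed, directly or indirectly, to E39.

E19, E21, E22, E34, E35, E38, E8

Immediate causes of E39: E38, E19, E8.
Further upstream: E35, E34, E21, E22.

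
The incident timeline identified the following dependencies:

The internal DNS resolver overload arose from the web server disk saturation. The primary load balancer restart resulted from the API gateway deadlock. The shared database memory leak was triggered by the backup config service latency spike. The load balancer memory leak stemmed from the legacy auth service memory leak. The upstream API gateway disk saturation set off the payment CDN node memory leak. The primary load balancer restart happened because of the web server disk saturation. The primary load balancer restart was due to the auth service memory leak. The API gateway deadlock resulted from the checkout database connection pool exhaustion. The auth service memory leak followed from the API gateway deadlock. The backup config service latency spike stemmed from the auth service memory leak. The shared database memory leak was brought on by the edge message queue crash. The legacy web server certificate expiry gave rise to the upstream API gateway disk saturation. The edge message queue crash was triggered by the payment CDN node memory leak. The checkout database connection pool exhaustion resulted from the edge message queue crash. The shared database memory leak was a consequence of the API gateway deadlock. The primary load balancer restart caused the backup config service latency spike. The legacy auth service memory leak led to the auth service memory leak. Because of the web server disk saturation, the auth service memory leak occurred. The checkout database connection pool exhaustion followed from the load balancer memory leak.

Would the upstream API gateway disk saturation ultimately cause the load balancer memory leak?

No

The upstream API gateway disk saturation leads to the payment CDN node memory leak, the edge message queue crash, the checkout database connection pool exhaustion, the API gateway deadlock, the auth service memory leak, the primary load balancer restart, the backup config service latency spike, the shared database memory leak; the load balancer memory leak is not among them.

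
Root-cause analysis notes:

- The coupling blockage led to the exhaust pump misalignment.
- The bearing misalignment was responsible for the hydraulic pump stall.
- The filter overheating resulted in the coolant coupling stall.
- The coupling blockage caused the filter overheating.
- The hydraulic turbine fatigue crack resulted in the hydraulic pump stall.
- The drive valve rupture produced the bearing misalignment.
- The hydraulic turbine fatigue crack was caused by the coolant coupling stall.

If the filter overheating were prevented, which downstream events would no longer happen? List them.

Downstream of the filter overheating: the coolant coupling stall, the hydraulic turbine fatigue crack, the hydraulic pump stall.
Of those, still caused via another path: the hydraulic pump stall.
The remainder have no surviving cause.

the coolant coupling stall, the hydraulic turbine fatigue crack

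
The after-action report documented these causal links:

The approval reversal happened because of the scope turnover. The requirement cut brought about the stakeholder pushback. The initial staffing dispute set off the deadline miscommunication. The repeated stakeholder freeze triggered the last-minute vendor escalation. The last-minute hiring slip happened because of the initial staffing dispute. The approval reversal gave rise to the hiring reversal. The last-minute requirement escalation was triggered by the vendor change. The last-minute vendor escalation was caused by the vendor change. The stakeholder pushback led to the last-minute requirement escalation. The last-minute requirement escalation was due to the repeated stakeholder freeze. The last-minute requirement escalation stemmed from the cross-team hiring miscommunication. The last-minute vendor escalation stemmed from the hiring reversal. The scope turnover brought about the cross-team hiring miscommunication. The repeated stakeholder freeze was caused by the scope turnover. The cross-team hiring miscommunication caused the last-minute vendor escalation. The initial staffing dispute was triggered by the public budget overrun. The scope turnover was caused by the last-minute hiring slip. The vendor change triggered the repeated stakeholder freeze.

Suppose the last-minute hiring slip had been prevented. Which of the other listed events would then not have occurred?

the approval reversal, the cross-team hiring miscommunication, the hiring reversal, the scope turnover

Downstream of the last-minute hiring slip: the scope turnover, the approval reversal, the cross-team hiring miscommunication, the hiring reversal, the repeated stakeholder freeze, the last-minute vendor escalation, the last-minute requirement escalation.
Of those, still caused via another path: the repeated stakeholder freeze, the last-minute vendor escalation, the last-minute requirement escalation.
The remainder have no surviving cause.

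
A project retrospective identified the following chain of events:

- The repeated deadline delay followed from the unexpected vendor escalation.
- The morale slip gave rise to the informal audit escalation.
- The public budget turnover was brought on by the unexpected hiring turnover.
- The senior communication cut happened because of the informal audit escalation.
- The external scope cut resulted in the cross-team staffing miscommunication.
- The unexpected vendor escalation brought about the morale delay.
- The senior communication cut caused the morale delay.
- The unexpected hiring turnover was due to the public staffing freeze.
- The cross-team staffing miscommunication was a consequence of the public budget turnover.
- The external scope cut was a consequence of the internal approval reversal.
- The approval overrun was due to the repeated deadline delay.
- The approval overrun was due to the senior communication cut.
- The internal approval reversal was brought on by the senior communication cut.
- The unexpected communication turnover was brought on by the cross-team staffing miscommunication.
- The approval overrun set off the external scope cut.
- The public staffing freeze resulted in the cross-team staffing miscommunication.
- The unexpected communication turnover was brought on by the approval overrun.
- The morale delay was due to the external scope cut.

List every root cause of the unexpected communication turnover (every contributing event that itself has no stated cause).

the morale slip, the public staffing freeze, the unexpected vendor escalation

Tracing upstream from the unexpected communication turnover: the unexpected communication turnover ← the cross-team staffing miscommunication ← the public staffing freeze.
A separate upstream branch: the unexpected communication turnover ← the approval overrun ← the repeated deadline delay ← the unexpected vendor escalation.
A separate upstream branch: the unexpected communication turnover ← the approval overrun ← the senior communication cut ← the informal audit escalation ← the morale slip.
Each of those chain origins has no stated cause.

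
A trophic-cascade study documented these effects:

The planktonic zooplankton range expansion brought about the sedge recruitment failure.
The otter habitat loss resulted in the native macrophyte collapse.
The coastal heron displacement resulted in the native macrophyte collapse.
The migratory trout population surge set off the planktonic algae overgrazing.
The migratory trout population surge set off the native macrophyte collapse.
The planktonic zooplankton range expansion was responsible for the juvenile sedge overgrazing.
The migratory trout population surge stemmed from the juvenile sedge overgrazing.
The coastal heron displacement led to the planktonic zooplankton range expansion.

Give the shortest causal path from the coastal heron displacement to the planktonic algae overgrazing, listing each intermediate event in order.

the coastal heron displacement → the planktonic zooplankton range expansion → the juvenile sedge overgrazing → the migratory trout population surge → the planktonic algae overgrazing

the coastal heron displacement → the planktonic zooplankton range expansion
the planktonic zooplankton range expansion → the juvenile sedge overgrazing
the juvenile sedge overgrazing → the migratory trout population surge
the migratory trout population surge → the planktonic algae overgrazing
Length: 4 steps.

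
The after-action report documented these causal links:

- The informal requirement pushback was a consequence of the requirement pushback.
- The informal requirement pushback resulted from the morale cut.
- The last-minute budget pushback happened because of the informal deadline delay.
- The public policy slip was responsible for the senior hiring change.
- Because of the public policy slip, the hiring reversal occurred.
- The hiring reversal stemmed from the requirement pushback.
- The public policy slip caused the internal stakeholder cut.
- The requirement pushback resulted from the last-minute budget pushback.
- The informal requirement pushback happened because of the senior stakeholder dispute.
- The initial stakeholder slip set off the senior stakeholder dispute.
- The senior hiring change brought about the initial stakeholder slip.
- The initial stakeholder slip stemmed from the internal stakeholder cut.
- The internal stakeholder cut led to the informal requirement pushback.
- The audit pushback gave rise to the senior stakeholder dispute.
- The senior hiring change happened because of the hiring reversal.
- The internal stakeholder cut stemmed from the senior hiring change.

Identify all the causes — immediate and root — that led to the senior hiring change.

the hiring reversal, the informal deadline delay, the last-minute budget pushback, the public policy slip, the requirement pushback

Immediate causes of the senior hiring change: the public policy slip, the hiring reversal.
Further upstream: the informal deadline delay, the last-minute budget pushback, the requirement pushback.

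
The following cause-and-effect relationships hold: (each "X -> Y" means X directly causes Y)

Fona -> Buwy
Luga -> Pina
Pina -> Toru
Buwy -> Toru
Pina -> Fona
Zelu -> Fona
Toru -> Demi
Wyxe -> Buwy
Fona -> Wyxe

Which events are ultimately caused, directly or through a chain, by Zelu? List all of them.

Direct effects: Fona.
2 steps out: Wyxe, Buwy.
3 steps out: Toru.
4 steps out: Demi.
Not reachable from it: Luga, Pina.

Buwy, Demi, Fona, Toru, Wyxe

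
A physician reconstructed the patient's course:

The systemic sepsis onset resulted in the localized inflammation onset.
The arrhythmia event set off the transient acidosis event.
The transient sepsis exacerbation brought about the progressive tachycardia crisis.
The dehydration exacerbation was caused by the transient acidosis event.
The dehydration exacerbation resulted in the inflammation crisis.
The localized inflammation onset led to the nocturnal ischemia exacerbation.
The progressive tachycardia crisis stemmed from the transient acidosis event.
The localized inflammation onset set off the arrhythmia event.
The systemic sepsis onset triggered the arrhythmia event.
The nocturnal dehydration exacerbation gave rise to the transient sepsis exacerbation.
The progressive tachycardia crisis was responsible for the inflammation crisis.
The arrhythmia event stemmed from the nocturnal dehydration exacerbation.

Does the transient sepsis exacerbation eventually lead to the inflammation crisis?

Yes

There is a causal chain: the transient sepsis exacerbation → the progressive tachycardia crisis → the inflammation crisis.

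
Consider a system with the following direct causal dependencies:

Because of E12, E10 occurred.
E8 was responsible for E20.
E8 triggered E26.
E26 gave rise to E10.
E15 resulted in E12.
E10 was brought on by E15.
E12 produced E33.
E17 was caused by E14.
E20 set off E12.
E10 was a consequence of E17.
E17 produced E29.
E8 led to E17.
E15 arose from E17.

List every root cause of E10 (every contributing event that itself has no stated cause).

E14, E8

Tracing upstream from E10: E10 ← E17 ← E8.
A separate upstream branch: E10 ← E17 ← E14.
Each of those chain origins has no stated cause.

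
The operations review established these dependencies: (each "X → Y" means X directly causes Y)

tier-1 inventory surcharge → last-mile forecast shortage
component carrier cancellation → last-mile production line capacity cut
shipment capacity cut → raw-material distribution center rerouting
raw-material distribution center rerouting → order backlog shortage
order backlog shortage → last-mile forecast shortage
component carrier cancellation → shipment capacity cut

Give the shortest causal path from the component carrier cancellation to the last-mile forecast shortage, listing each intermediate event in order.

the component carrier cancellation → the shipment capacity cut → the raw-material distribution center rerouting → the order backlog shortage → the last-mile forecast shortage

the component carrier cancellation → the shipment capacity cut
the shipment capacity cut → the raw-material distribution center rerouting
the raw-material distribution center rerouting → the order backlog shortage
the order backlog shortage → the last-mile forecast shortage
Length: 4 steps.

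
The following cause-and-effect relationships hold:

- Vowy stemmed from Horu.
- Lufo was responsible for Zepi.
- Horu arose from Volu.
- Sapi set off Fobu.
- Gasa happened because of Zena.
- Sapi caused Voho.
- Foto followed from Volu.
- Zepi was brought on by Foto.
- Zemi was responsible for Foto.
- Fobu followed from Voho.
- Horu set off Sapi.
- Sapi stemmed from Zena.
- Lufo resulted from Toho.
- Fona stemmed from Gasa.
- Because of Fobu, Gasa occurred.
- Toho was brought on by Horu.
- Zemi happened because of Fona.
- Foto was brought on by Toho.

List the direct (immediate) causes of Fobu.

Sapi, Voho

Upstream contributors include Volu, Zena, Horu, but only Sapi, Voho feed directly into Fobu.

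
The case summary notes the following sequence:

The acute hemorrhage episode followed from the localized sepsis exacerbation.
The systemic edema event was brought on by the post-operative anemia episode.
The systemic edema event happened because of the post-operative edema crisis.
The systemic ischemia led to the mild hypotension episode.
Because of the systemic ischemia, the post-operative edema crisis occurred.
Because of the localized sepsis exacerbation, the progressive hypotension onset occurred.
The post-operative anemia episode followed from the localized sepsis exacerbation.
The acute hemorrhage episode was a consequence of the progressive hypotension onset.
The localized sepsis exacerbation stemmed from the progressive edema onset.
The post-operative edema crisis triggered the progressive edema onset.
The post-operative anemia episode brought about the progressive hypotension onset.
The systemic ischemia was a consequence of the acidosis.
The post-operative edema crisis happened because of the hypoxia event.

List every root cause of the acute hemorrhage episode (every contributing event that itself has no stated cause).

Tracing upstream from the acute hemorrhage episode: the acute hemorrhage episode ← the localized sepsis exacerbation ← the progressive edema onset ← the post-operative edema crisis ← the systemic ischemia ← the acidosis.
A separate upstream branch: the acute hemorrhage episode ← the localized sepsis exacerbation ← the progressive edema onset ← the post-operative edema crisis ← the hypoxia event.
Each of those chain origins has no stated cause.

the acidosis, the hypoxia event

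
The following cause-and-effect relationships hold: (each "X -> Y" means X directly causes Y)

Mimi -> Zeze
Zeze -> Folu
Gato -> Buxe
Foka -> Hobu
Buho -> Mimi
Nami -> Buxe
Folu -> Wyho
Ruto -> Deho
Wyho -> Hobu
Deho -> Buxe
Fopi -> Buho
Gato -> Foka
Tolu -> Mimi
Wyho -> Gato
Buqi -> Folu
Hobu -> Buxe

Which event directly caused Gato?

Wyho

Upstream contributors include Tolu, Buqi, Fopi, Buho, Mimi, Zeze, Folu, but only Wyho feeds directly into Gato.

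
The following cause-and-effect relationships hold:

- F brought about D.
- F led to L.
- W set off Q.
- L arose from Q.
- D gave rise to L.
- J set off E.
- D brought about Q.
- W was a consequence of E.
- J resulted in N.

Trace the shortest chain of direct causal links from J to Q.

J → E
E → W
W → Q
Length: 3 steps.

J → E → W → Q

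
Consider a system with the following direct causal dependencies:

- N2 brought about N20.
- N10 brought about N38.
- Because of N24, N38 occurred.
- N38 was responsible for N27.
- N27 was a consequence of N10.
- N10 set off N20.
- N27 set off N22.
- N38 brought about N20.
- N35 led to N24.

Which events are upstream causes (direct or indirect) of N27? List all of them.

Immediate causes of N27: N10, N38.
Further upstream: N35, N24.

N10, N24, N35, N38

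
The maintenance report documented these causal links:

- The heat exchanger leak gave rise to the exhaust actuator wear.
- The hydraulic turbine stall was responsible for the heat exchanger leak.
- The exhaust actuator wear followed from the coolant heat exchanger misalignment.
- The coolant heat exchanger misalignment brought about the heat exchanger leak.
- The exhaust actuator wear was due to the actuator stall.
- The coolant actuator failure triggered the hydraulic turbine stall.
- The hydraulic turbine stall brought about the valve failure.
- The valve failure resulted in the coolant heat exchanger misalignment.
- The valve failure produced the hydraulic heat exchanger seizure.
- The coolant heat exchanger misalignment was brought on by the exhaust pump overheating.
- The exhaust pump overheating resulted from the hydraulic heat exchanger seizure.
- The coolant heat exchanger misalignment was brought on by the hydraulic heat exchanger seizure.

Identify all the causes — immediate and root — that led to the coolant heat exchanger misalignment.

Immediate causes of the coolant heat exchanger misalignment: the valve failure, the hydraulic heat exchanger seizure, the exhaust pump overheating.
Further upstream: the coolant actuator failure, the hydraulic turbine stall.

the coolant actuator failure, the exhaust pump overheating, the hydraulic heat exchanger seizure, the hydraulic turbine stall, the valve failure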